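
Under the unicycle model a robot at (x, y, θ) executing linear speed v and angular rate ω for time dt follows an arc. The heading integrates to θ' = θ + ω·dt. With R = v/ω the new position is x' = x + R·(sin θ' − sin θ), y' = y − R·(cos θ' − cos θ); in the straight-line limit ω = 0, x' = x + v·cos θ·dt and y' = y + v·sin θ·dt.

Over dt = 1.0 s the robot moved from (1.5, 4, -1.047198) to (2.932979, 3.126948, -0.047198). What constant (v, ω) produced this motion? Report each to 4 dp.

v = 1.7500, ω = 1.0000

Δθ = -0.047198 − -1.047198 = 1.000000
ω = Δθ/dt = 1.000000/1.0 = 1.0000
R = Δx/(sin θ' − sin θ) = 1.7500
v = R·ω = 1.7500·1.0000 = 1.7500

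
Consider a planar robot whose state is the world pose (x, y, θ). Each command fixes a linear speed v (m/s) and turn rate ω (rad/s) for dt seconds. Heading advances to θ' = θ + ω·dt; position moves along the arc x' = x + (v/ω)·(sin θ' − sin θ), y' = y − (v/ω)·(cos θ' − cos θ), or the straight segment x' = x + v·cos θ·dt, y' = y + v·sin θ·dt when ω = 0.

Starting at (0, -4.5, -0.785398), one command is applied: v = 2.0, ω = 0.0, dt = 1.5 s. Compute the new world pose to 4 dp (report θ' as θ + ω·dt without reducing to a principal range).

θ' = -0.7854 + 0.0·1.5 = -0.7854
ω = 0 → straight: x' = 0 + 2.0·cos(-0.7854)·1.5 = 2.1213
y' = -4.5 + 2.0·sin(-0.7854)·1.5 = -6.6213

(2.1213, -6.6213, -0.7854)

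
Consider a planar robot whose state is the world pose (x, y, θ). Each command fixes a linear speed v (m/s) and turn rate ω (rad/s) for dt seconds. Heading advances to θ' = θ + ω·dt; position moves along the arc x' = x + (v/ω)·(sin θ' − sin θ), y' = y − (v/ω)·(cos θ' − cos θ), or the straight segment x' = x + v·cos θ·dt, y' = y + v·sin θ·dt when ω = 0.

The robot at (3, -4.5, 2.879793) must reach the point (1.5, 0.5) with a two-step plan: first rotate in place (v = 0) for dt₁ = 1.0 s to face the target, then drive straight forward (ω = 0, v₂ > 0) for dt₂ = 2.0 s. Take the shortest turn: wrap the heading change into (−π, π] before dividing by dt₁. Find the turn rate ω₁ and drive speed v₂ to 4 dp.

ω₁ = -1.0175, v₂ = 2.6101

heading to target = atan2(0.5−-4.5, 1.5−3) = 1.8623
Δθ = wrap(1.8623 − 2.8798) = -1.0175; ω₁ = Δθ/dt₁ = -1.0175
distance = √((1.5−3)² + (0.5−-4.5)²) = 5.2202; v₂ = distance/dt₂ = 2.6101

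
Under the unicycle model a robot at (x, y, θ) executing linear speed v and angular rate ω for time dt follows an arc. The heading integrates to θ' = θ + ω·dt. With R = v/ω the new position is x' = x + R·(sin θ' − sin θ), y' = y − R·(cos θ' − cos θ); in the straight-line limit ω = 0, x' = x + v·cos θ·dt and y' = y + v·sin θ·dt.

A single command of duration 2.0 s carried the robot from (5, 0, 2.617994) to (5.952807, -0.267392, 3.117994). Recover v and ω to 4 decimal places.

v = -0.5000, ω = 0.2500

Δθ = 3.117994 − 2.617994 = 0.500000
ω = Δθ/dt = 0.500000/2.0 = 0.2500
R = Δx/(sin θ' − sin θ) = -2.0000
v = R·ω = -2.0000·0.2500 = -0.5000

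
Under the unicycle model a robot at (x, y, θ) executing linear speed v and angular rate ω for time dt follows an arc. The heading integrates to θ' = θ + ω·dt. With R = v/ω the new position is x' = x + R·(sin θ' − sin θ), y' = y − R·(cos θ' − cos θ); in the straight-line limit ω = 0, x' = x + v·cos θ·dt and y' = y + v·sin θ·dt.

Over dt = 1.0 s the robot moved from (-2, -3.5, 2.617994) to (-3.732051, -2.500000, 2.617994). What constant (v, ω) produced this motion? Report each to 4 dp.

Δθ = 2.617994 − 2.617994 = 0.000000
ω = Δθ/dt = 0.000000/1.0 = 0.0000
ω = 0 → v = (Δx·cos θ + Δy·sin θ)/dt = 2.0000

v = 2.0000, ω = 0.0000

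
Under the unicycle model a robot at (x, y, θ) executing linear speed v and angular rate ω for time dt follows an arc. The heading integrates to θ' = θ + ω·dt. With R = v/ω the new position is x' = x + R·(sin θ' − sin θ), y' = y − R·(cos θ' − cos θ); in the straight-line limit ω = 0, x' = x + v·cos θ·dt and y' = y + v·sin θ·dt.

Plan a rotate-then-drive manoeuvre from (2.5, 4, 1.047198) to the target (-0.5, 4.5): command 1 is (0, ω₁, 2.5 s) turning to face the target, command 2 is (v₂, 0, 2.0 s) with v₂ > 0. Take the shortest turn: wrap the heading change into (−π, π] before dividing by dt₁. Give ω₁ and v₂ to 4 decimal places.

ω₁ = 0.7717, v₂ = 1.5207

heading to target = atan2(4.5−4, -0.5−2.5) = 2.9764
Δθ = wrap(2.9764 − 1.0472) = 1.9292; ω₁ = Δθ/dt₁ = 0.7717
distance = √((-0.5−2.5)² + (4.5−4)²) = 3.0414; v₂ = distance/dt₂ = 1.5207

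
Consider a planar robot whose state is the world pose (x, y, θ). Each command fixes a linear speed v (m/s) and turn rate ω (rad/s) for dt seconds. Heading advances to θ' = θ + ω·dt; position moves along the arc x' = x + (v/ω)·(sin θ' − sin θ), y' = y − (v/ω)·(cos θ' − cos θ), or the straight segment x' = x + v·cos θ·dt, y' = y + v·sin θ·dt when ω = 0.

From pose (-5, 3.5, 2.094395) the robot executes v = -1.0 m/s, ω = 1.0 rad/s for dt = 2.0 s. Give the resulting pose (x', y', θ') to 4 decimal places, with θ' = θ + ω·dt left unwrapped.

θ' = 2.0944 + 1.0·2.0 = 4.0944
R = v/ω = -1.0/1.0 = -1.0000
x' = -5 + -1.0000·(sin 4.0944 − sin 2.0944) = -3.3189
y' = 3.5 − -1.0000·(cos 4.0944 − cos 2.0944) = 3.4206

(-3.3189, 3.4206, 4.0944)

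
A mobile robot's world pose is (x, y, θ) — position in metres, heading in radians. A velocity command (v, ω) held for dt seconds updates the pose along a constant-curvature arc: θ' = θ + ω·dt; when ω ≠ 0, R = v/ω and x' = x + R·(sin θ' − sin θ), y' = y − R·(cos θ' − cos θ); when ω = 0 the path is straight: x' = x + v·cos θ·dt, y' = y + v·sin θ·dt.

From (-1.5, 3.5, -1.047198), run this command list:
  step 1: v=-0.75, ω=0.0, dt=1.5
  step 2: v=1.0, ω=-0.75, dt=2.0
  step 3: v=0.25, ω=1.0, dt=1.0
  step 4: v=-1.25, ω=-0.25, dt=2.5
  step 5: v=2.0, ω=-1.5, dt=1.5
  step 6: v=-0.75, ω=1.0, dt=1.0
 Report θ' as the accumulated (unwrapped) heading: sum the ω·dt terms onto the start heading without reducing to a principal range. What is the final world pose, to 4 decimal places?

step 1: θ'=-1.0472 (straight) → pose (-2.0625, 4.4743, -1.0472)
step 2: θ'=-2.5472 (R=-1.3333) → pose (-2.4705, 2.7030, -2.5472)
step 3: θ'=-1.5472 (R=0.2500) → pose (-2.5805, 2.4899, -1.5472)
step 4: θ'=-2.1722 (R=5.0000) → pose (-1.7046, 5.4369, -2.1722)
step 5: θ'=-4.4222 (R=-1.3333) → pose (-4.0815, 5.8098, -4.4222)
step 6: θ'=-3.4222 (R=-0.7500) → pose (-3.5706, 5.3037, -3.4222)

(-3.5706, 5.3037, -3.4222)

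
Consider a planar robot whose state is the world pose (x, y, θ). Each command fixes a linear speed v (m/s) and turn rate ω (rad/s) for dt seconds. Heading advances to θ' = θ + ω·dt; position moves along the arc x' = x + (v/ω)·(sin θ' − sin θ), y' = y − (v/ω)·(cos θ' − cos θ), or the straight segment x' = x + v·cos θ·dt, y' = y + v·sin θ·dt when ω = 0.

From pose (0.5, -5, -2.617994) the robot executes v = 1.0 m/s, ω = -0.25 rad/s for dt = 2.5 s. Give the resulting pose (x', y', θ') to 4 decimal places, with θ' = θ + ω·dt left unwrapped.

θ' = -2.6180 + -0.25·2.5 = -3.2430
R = v/ω = 1.0/-0.25 = -4.0000
x' = 0.5 + -4.0000·(sin -3.2430 − sin -2.6180) = -1.9049
y' = -5 − -4.0000·(cos -3.2430 − cos -2.6180) = -5.5154

(-1.9049, -5.5154, -3.2430)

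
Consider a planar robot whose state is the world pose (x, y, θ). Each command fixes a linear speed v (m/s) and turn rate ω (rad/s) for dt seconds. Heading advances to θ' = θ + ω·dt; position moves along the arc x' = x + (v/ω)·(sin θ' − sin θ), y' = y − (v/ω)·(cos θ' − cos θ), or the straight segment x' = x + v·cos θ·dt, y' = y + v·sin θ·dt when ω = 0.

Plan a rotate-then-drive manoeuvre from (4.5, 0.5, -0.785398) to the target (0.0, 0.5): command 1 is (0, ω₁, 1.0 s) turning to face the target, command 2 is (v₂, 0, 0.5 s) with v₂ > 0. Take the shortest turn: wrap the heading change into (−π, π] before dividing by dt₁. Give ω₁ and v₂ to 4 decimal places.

heading to target = atan2(0.5−0.5, 0−4.5) = 3.1416
Δθ = wrap(3.1416 − -0.7854) = -2.3562; ω₁ = Δθ/dt₁ = -2.3562
distance = √((0−4.5)² + (0.5−0.5)²) = 4.5000; v₂ = distance/dt₂ = 9.0000

ω₁ = -2.3562, v₂ = 9.0000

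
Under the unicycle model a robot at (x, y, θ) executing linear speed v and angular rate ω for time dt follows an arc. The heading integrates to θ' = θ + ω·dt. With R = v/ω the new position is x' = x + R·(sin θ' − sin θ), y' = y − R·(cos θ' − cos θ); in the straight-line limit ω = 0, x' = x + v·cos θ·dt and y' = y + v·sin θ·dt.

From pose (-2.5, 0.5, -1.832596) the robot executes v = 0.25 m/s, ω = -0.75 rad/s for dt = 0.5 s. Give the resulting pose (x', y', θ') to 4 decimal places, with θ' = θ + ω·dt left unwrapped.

(-2.5540, 0.3881, -2.2076)

θ' = -1.8326 + -0.75·0.5 = -2.2076
R = v/ω = 0.25/-0.75 = -0.3333
x' = -2.5 + -0.3333·(sin -2.2076 − sin -1.8326) = -2.5540
y' = 0.5 − -0.3333·(cos -2.2076 − cos -1.8326) = 0.3881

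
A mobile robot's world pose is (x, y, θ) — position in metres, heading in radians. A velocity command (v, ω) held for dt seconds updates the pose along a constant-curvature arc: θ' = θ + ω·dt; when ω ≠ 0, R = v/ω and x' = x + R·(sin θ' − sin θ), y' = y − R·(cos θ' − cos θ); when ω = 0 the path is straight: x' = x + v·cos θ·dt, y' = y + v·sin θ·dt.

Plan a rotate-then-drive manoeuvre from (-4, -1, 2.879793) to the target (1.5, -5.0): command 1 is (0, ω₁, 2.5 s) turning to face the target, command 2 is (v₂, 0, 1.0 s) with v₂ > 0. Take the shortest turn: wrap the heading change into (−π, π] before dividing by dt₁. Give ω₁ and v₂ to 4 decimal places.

heading to target = atan2(-5−-1, 1.5−-4) = -0.6288
Δθ = wrap(-0.6288 − 2.8798) = 2.7746; ω₁ = Δθ/dt₁ = 1.1098
distance = √((1.5−-4)² + (-5−-1)²) = 6.8007; v₂ = distance/dt₂ = 6.8007

ω₁ = 1.1098, v₂ = 6.8007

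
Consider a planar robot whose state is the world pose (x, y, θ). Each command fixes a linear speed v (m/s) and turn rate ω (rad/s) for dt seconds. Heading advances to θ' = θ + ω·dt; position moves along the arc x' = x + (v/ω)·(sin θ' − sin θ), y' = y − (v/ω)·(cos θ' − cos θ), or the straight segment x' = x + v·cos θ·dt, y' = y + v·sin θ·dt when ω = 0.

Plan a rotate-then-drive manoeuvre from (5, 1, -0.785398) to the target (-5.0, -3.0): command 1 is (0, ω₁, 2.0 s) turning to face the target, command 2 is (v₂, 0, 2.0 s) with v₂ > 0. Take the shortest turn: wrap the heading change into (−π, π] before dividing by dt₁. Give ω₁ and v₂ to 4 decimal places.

ω₁ = -0.9878, v₂ = 5.3852

heading to target = atan2(-3−1, -5−5) = -2.7611
Δθ = wrap(-2.7611 − -0.7854) = -1.9757; ω₁ = Δθ/dt₁ = -0.9878
distance = √((-5−5)² + (-3−1)²) = 10.7703; v₂ = distance/dt₂ = 5.3852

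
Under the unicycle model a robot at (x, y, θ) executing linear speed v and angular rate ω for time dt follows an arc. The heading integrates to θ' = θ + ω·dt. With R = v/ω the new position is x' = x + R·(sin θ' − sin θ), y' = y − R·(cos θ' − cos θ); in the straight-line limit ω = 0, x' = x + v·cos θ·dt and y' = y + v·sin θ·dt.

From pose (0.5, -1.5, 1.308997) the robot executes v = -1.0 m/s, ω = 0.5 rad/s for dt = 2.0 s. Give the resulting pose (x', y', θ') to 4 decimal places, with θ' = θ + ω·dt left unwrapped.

θ' = 1.3090 + 0.5·2.0 = 2.3090
R = v/ω = -1.0/0.5 = -2.0000
x' = 0.5 + -2.0000·(sin 2.3090 − sin 1.3090) = 0.9525
y' = -1.5 − -2.0000·(cos 2.3090 − cos 1.3090) = -3.3636

(0.9525, -3.3636, 2.3090)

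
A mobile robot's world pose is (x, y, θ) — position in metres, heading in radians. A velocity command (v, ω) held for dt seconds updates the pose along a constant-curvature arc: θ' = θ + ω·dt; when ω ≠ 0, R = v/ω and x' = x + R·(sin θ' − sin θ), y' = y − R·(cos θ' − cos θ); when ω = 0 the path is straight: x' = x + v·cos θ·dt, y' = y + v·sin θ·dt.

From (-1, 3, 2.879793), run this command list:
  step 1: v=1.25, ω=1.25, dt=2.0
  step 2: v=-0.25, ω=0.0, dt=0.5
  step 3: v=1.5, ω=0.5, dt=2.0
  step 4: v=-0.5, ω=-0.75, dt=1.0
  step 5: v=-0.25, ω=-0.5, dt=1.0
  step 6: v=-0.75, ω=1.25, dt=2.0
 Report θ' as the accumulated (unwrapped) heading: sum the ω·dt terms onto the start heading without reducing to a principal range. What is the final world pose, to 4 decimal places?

step 1: θ'=5.3798 (R=1.0000) → pose (-2.0443, 1.4151, 5.3798)
step 2: θ'=5.3798 (straight) → pose (-2.1216, 1.5133, 5.3798)
step 3: θ'=6.3798 (R=3.0000) → pose (0.5240, 0.3841, 6.3798)
step 4: θ'=5.6298 (R=0.6667) → pose (0.0545, 0.5183, 5.6298)
step 5: θ'=5.1298 (R=0.5000) → pose (-0.0986, 0.7127, 5.1298)
step 6: θ'=7.6298 (R=-0.6000) → pose (-1.2321, 0.6028, 7.6298)

(-1.2321, 0.6028, 7.6298)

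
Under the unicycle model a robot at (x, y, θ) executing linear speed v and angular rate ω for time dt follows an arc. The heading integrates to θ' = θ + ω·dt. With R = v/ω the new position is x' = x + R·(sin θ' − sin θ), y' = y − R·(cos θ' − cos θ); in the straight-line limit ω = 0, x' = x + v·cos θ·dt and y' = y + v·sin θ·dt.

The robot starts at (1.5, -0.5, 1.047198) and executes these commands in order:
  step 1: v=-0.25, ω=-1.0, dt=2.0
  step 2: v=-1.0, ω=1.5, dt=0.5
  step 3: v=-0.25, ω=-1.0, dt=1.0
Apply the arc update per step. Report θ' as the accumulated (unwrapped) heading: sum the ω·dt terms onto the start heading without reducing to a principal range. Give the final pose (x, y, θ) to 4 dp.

(0.4877, -0.0982, -1.2028)

step 1: θ'=-0.9528 (R=0.2500) → pose (1.0797, -0.5199, -0.9528)
step 2: θ'=-0.2028 (R=-0.6667) → pose (0.6706, -0.2531, -0.2028)
step 3: θ'=-1.2028 (R=0.2500) → pose (0.4877, -0.0982, -1.2028)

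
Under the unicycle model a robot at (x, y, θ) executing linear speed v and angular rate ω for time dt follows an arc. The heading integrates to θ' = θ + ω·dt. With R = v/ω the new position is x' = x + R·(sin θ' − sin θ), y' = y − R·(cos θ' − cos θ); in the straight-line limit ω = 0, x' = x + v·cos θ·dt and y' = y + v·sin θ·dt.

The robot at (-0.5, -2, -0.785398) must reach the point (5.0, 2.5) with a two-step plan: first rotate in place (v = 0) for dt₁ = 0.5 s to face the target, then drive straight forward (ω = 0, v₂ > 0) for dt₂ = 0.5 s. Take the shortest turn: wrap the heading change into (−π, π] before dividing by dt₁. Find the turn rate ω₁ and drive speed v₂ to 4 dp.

ω₁ = 2.9423, v₂ = 14.2127

heading to target = atan2(2.5−-2, 5−-0.5) = 0.6857
Δθ = wrap(0.6857 − -0.7854) = 1.4711; ω₁ = Δθ/dt₁ = 2.9423
distance = √((5−-0.5)² + (2.5−-2)²) = 7.1063; v₂ = distance/dt₂ = 14.2127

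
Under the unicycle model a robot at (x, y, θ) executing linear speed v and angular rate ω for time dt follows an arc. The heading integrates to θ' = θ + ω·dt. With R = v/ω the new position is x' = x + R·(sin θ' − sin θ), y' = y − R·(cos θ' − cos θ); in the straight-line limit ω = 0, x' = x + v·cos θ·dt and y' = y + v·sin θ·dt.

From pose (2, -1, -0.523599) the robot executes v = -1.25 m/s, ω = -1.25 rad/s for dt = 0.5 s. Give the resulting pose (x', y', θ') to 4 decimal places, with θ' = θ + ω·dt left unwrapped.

(1.5878, -0.5437, -1.1486)

θ' = -0.5236 + -1.25·0.5 = -1.1486
R = v/ω = -1.25/-1.25 = 1.0000
x' = 2 + 1.0000·(sin -1.1486 − sin -0.5236) = 1.5878
y' = -1 − 1.0000·(cos -1.1486 − cos -0.5236) = -0.5437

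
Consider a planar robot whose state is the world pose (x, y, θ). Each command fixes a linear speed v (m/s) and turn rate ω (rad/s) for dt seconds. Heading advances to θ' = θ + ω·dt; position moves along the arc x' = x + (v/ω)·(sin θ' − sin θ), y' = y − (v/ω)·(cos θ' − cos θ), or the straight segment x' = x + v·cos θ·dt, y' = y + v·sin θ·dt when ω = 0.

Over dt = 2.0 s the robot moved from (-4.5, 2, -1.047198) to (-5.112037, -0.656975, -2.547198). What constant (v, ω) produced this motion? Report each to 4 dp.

v = 1.5000, ω = -0.7500

Δθ = -2.547198 − -1.047198 = -1.500000
ω = Δθ/dt = -1.500000/2.0 = -0.7500
R = −Δy/(cos θ' − cos θ) = -2.0000
v = R·ω = -2.0000·-0.7500 = 1.5000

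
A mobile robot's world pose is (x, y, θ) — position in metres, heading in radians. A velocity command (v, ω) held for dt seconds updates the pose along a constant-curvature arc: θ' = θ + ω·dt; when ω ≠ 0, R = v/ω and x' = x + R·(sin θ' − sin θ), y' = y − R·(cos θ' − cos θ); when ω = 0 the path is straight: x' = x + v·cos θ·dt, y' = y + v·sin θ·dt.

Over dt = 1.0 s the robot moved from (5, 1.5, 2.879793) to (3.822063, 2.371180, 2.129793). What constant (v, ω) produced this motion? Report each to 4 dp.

Δθ = 2.129793 − 2.879793 = -0.750000
ω = Δθ/dt = -0.750000/1.0 = -0.7500
R = Δx/(sin θ' − sin θ) = -2.0000
v = R·ω = -2.0000·-0.7500 = 1.5000

v = 1.5000, ω = -0.7500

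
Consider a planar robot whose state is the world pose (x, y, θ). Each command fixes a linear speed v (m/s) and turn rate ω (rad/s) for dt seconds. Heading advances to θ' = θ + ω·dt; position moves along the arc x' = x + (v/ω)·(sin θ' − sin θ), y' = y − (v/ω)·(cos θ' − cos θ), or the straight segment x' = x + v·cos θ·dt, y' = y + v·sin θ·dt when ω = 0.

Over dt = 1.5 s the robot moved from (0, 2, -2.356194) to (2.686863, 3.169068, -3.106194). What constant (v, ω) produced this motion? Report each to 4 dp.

v = -2.0000, ω = -0.5000

Δθ = -3.106194 − -2.356194 = -0.750000
ω = Δθ/dt = -0.750000/1.5 = -0.5000
R = Δx/(sin θ' − sin θ) = 4.0000
v = R·ω = 4.0000·-0.5000 = -2.0000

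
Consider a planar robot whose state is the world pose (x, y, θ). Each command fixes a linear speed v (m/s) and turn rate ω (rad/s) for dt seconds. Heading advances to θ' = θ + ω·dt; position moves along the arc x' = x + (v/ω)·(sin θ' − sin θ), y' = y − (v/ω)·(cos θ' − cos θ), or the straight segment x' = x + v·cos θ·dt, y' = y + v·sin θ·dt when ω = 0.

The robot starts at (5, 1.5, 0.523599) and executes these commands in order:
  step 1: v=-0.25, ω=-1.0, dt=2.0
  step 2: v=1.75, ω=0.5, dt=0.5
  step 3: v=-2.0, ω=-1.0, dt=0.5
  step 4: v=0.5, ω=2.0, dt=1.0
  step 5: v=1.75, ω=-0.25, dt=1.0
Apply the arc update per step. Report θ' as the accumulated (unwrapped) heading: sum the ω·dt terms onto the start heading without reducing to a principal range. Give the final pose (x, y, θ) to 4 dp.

(6.7635, 1.8053, 0.0236)

step 1: θ'=-1.4764 (R=0.2500) → pose (4.6261, 1.6929, -1.4764)
step 2: θ'=-1.2264 (R=3.5000) → pose (4.8161, 0.8411, -1.2264)
step 3: θ'=-1.7264 (R=2.0000) → pose (4.7228, 1.8263, -1.7264)
step 4: θ'=0.2736 (R=0.2500) → pose (5.0373, 1.5469, 0.2736)
step 5: θ'=0.0236 (R=-7.0000) → pose (6.7635, 1.8053, 0.0236)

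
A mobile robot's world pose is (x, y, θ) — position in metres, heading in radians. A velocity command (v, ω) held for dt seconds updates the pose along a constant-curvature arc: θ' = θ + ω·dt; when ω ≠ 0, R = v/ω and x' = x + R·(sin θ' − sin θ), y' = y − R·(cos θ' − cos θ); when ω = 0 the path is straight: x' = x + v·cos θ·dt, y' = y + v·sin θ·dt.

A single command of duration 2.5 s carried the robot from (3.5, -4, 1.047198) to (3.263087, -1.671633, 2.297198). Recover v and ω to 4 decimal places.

Δθ = 2.297198 − 1.047198 = 1.250000
ω = Δθ/dt = 1.250000/2.5 = 0.5000
R = −Δy/(cos θ' − cos θ) = 2.0000
v = R·ω = 2.0000·0.5000 = 1.0000

v = 1.0000, ω = 0.5000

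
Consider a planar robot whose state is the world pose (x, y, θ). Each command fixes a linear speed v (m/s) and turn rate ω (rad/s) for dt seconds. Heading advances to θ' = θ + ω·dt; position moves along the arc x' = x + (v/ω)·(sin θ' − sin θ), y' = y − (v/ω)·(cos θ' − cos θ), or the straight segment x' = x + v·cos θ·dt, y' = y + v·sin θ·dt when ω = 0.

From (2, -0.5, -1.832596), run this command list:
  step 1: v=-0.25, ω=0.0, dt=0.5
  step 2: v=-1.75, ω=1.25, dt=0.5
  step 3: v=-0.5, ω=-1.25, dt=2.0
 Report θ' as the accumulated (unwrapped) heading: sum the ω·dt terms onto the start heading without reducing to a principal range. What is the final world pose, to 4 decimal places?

(2.5771, 0.9602, -3.7076)

step 1: θ'=-1.8326 (straight) → pose (2.0324, -0.3793, -1.8326)
step 2: θ'=-1.2076 (R=-1.4000) → pose (1.9887, 0.4805, -1.2076)
step 3: θ'=-3.7076 (R=0.4000) → pose (2.5771, 0.9602, -3.7076)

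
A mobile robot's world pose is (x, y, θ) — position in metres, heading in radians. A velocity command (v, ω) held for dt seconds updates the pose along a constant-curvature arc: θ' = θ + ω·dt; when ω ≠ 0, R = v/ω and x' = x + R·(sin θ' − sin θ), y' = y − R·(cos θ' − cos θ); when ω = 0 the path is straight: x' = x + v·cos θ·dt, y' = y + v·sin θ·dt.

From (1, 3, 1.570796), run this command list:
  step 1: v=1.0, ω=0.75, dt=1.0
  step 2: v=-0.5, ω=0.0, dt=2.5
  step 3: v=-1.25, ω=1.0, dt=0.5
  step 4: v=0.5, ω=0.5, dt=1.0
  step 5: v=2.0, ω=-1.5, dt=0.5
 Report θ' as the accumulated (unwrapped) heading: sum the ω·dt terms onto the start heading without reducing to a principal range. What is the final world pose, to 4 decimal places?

(0.5631, 2.8851, 2.5708)

step 1: θ'=2.3208 (R=1.3333) → pose (0.6423, 3.9089, 2.3208)
step 2: θ'=2.3208 (straight) → pose (1.4943, 2.9942, 2.3208)
step 3: θ'=2.8208 (R=-1.2500) → pose (2.0148, 2.6601, 2.8208)
step 4: θ'=3.3208 (R=1.0000) → pose (1.5212, 2.6951, 3.3208)
step 5: θ'=2.5708 (R=-1.3333) → pose (0.5631, 2.8851, 2.5708)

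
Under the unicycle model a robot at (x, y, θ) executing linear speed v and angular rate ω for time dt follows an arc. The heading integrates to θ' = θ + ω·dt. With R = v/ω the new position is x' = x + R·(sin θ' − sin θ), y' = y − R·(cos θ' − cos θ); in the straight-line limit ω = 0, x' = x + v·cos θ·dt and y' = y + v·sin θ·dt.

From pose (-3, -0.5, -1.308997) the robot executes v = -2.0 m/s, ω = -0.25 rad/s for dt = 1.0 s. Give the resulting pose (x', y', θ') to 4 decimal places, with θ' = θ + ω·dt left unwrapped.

(-3.2720, 1.4762, -1.5590)

θ' = -1.3090 + -0.25·1.0 = -1.5590
R = v/ω = -2.0/-0.25 = 8.0000
x' = -3 + 8.0000·(sin -1.5590 − sin -1.3090) = -3.2720
y' = -0.5 − 8.0000·(cos -1.5590 − cos -1.3090) = 1.4762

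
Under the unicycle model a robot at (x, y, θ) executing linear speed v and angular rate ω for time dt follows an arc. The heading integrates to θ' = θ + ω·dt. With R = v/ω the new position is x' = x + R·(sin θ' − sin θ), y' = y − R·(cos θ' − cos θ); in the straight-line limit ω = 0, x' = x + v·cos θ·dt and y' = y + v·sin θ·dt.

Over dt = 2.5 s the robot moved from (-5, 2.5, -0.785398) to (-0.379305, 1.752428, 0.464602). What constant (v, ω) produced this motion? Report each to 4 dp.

v = 2.0000, ω = 0.5000

Δθ = 0.464602 − -0.785398 = 1.250000
ω = Δθ/dt = 1.250000/2.5 = 0.5000
R = Δx/(sin θ' − sin θ) = 4.0000
v = R·ω = 4.0000·0.5000 = 2.0000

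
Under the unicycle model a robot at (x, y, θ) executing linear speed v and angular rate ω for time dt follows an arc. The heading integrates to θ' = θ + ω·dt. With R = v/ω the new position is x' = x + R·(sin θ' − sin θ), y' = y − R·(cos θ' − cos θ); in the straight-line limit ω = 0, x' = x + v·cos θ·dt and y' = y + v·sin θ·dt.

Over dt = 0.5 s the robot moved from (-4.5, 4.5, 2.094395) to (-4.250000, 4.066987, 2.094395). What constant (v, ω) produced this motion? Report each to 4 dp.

v = -1.0000, ω = 0.0000

Δθ = 2.094395 − 2.094395 = 0.000000
ω = Δθ/dt = 0.000000/0.5 = 0.0000
ω = 0 → v = (Δx·cos θ + Δy·sin θ)/dt = -1.0000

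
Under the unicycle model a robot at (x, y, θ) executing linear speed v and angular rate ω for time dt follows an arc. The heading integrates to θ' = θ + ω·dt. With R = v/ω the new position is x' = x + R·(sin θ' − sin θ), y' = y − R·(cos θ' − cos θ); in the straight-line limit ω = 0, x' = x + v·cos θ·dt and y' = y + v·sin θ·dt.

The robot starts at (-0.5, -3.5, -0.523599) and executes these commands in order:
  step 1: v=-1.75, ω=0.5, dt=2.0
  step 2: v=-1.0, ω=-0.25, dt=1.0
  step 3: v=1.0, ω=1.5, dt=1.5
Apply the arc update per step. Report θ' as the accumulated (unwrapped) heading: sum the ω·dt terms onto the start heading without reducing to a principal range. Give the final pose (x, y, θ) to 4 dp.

(-4.5297, -2.5899, 2.4764)

step 1: θ'=0.4764 (R=-3.5000) → pose (-3.8550, -3.4208, 0.4764)
step 2: θ'=0.2264 (R=4.0000) → pose (-4.7915, -3.7641, 0.2264)
step 3: θ'=2.4764 (R=0.6667) → pose (-4.5297, -2.5899, 2.4764)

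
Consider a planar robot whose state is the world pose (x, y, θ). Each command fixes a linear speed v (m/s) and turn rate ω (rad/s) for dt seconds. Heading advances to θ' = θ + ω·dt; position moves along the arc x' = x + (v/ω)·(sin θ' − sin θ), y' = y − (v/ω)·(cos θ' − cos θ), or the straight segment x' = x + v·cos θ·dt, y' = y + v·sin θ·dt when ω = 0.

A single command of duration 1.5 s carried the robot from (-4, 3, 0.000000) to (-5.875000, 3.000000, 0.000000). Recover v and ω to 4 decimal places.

v = -1.2500, ω = 0.0000

Δθ = 0.000000 − 0.000000 = 0.000000
ω = Δθ/dt = 0.000000/1.5 = 0.0000
ω = 0 → v = (Δx·cos θ + Δy·sin θ)/dt = -1.2500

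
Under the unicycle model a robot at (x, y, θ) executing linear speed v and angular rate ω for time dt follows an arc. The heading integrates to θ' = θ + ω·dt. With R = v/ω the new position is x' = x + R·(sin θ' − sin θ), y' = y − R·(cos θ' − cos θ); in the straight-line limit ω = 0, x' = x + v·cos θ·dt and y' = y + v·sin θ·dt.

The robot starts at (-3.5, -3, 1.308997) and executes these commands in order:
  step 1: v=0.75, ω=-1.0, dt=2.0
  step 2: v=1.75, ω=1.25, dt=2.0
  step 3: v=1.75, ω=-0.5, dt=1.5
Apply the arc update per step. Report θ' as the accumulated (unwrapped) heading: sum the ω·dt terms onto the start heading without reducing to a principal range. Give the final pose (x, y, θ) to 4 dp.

step 1: θ'=-0.6910 (R=-0.7500) → pose (-2.2976, -2.6162, -0.6910)
step 2: θ'=1.8090 (R=1.4000) → pose (-0.0449, -1.2070, 1.8090)
step 3: θ'=1.0590 (R=-3.5000) → pose (0.3048, 1.3330, 1.0590)

(0.3048, 1.3330, 1.0590)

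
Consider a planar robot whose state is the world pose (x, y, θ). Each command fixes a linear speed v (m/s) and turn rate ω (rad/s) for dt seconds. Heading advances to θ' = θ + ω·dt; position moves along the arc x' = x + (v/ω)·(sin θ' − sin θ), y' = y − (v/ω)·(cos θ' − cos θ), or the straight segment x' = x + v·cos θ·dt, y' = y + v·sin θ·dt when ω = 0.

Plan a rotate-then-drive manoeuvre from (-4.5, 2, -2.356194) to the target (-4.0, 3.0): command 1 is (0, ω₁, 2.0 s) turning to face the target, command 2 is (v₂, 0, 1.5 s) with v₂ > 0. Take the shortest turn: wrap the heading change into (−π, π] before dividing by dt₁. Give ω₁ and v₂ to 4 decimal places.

ω₁ = -1.4099, v₂ = 0.7454

heading to target = atan2(3−2, -4−-4.5) = 1.1071
Δθ = wrap(1.1071 − -2.3562) = -2.8198; ω₁ = Δθ/dt₁ = -1.4099
distance = √((-4−-4.5)² + (3−2)²) = 1.1180; v₂ = distance/dt₂ = 0.7454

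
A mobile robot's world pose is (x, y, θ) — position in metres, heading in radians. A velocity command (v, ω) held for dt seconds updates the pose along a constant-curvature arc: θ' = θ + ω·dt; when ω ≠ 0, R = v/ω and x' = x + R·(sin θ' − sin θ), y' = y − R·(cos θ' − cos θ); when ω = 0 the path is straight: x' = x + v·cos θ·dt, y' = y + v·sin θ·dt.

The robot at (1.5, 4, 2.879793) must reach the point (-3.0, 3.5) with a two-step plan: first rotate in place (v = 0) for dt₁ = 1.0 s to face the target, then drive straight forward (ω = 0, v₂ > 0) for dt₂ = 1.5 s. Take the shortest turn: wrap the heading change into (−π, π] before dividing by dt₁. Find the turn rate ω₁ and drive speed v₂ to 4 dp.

ω₁ = 0.3725, v₂ = 3.0185

heading to target = atan2(3.5−4, -3−1.5) = -3.0309
Δθ = wrap(-3.0309 − 2.8798) = 0.3725; ω₁ = Δθ/dt₁ = 0.3725
distance = √((-3−1.5)² + (3.5−4)²) = 4.5277; v₂ = distance/dt₂ = 3.0185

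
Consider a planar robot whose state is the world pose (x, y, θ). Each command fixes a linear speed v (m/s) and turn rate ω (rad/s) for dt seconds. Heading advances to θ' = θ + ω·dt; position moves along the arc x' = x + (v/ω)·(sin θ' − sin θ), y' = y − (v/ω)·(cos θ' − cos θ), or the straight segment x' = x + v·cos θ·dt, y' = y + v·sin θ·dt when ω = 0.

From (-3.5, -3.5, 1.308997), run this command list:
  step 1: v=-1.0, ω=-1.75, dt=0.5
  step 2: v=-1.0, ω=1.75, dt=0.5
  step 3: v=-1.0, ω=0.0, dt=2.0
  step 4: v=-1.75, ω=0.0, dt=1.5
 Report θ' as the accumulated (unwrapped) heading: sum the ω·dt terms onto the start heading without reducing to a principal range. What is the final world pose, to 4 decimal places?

step 1: θ'=0.4340 (R=0.5714) → pose (-3.8117, -3.8706, 0.4340)
step 2: θ'=1.3090 (R=-0.5714) → pose (-4.1233, -4.2411, 1.3090)
step 3: θ'=1.3090 (straight) → pose (-4.6410, -6.1730, 1.3090)
step 4: θ'=1.3090 (straight) → pose (-5.3204, -8.7085, 1.3090)

(-5.3204, -8.7085, 1.3090)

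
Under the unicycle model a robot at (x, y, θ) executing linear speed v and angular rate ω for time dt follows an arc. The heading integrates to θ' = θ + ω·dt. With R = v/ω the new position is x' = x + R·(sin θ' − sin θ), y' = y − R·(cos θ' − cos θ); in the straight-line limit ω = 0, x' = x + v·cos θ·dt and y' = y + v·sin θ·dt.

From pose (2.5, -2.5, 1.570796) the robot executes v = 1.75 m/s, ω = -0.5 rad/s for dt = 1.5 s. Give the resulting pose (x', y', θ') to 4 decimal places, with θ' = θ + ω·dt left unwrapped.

(3.4391, -0.1143, 0.8208)

θ' = 1.5708 + -0.5·1.5 = 0.8208
R = v/ω = 1.75/-0.5 = -3.5000
x' = 2.5 + -3.5000·(sin 0.8208 − sin 1.5708) = 3.4391
y' = -2.5 − -3.5000·(cos 0.8208 − cos 1.5708) = -0.1143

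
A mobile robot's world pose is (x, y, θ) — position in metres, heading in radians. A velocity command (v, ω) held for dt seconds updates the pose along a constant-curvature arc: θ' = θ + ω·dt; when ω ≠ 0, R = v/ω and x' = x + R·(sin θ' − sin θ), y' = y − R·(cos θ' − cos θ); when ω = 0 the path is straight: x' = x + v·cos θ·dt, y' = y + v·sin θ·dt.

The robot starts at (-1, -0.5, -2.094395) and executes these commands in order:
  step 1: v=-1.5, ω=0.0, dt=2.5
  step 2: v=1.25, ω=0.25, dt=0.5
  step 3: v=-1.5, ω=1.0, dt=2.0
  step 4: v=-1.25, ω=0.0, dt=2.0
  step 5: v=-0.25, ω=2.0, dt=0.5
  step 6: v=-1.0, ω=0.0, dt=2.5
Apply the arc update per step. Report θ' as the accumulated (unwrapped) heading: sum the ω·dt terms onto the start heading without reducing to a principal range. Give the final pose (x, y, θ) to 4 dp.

step 1: θ'=-2.0944 (straight) → pose (0.8750, 2.7476, -2.0944)
step 2: θ'=-1.9694 (R=5.0000) → pose (0.5971, 2.1882, -1.9694)
step 3: θ'=0.0306 (R=-1.5000) → pose (-0.8312, 4.2697, 0.0306)
step 4: θ'=0.0306 (straight) → pose (-3.3300, 4.1932, 0.0306)
step 5: θ'=1.0306 (R=-0.1250) → pose (-3.4334, 4.1326, 1.0306)
step 6: θ'=1.0306 (straight) → pose (-4.7192, 1.9885, 1.0306)

(-4.7192, 1.9885, 1.0306)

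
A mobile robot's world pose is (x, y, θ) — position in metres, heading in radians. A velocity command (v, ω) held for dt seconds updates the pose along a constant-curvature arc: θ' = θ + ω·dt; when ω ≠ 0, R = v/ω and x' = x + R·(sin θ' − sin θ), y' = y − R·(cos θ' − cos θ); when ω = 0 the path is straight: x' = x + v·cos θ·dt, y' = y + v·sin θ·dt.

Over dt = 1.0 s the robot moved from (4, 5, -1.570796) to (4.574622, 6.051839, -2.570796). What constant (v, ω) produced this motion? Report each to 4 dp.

v = -1.2500, ω = -1.0000

Δθ = -2.570796 − -1.570796 = -1.000000
ω = Δθ/dt = -1.000000/1.0 = -1.0000
R = −Δy/(cos θ' − cos θ) = 1.2500
v = R·ω = 1.2500·-1.0000 = -1.2500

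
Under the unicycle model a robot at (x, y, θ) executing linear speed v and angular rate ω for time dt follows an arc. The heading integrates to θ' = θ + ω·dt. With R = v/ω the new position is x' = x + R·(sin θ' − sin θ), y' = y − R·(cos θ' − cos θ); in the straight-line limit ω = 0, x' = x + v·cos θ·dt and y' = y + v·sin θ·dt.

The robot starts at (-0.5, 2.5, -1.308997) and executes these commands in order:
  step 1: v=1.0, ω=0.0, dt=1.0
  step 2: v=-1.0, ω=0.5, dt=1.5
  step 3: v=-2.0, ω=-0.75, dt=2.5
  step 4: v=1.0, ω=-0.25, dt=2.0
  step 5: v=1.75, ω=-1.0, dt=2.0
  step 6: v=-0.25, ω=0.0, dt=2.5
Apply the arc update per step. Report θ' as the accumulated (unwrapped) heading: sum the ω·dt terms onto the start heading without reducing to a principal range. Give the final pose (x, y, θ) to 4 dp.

(-5.4124, 7.6122, -4.9340)

step 1: θ'=-1.3090 (straight) → pose (-0.2412, 1.5341, -1.3090)
step 2: θ'=-0.5590 (R=-2.0000) → pose (-1.1124, 2.7120, -0.5590)
step 3: θ'=-2.4340 (R=2.6667) → pose (-1.4315, 6.9992, -2.4340)
step 4: θ'=-2.9340 (R=-4.0000) → pose (-3.2071, 6.1248, -2.9340)
step 5: θ'=-4.9340 (R=-1.7500) → pose (-5.2750, 8.2219, -4.9340)
step 6: θ'=-4.9340 (straight) → pose (-5.4124, 7.6122, -4.9340)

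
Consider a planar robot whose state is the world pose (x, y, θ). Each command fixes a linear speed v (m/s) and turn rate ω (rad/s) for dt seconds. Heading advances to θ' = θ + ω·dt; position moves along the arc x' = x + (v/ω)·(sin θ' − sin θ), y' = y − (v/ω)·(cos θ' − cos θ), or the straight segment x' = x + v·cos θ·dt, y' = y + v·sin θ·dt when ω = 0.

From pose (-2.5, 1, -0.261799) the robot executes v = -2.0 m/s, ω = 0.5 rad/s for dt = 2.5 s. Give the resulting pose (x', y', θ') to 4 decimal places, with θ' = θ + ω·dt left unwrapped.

(-6.8754, -0.6629, 0.9882)

θ' = -0.2618 + 0.5·2.5 = 0.9882
R = v/ω = -2.0/0.5 = -4.0000
x' = -2.5 + -4.0000·(sin 0.9882 − sin -0.2618) = -6.8754
y' = 1 − -4.0000·(cos 0.9882 − cos -0.2618) = -0.6629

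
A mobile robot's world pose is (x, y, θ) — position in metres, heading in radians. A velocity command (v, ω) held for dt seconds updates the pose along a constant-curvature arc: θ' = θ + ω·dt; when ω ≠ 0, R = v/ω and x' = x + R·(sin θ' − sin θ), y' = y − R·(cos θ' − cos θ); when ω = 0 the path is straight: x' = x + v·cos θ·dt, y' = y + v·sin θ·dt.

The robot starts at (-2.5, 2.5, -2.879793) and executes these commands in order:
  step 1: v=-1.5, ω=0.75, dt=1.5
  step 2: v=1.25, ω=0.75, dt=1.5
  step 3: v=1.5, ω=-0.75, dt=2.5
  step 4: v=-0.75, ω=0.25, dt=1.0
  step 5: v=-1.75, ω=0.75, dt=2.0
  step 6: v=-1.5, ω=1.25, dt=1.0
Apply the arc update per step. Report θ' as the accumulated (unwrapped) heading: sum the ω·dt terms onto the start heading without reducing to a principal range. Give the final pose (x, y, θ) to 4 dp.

(-1.4441, 3.0619, 0.4952)

step 1: θ'=-1.7548 (R=-2.0000) → pose (-1.0514, 4.0659, -1.7548)
step 2: θ'=-0.6298 (R=1.6667) → pose (-0.3945, 2.4141, -0.6298)
step 3: θ'=-2.5048 (R=-2.0000) → pose (-0.3832, -0.8102, -2.5048)
step 4: θ'=-2.2548 (R=-3.0000) → pose (0.1581, -0.2939, -2.2548)
step 5: θ'=-0.7548 (R=-2.3333) → pose (-0.0517, 2.8802, -0.7548)
step 6: θ'=0.4952 (R=-1.2000) → pose (-1.4441, 3.0619, 0.4952)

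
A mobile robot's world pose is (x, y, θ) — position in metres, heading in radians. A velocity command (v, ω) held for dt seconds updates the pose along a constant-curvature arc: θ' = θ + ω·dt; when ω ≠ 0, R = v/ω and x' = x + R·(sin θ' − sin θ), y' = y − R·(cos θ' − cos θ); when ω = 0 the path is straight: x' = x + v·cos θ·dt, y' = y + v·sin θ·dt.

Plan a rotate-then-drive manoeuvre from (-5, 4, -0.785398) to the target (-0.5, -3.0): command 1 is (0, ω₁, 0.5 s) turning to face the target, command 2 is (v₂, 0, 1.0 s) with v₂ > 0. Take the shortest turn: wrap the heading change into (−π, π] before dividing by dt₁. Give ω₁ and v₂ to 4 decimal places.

heading to target = atan2(-3−4, -0.5−-5) = -0.9995
Δθ = wrap(-0.9995 − -0.7854) = -0.2141; ω₁ = Δθ/dt₁ = -0.4281
distance = √((-0.5−-5)² + (-3−4)²) = 8.3217; v₂ = distance/dt₂ = 8.3217

ω₁ = -0.4281, v₂ = 8.3217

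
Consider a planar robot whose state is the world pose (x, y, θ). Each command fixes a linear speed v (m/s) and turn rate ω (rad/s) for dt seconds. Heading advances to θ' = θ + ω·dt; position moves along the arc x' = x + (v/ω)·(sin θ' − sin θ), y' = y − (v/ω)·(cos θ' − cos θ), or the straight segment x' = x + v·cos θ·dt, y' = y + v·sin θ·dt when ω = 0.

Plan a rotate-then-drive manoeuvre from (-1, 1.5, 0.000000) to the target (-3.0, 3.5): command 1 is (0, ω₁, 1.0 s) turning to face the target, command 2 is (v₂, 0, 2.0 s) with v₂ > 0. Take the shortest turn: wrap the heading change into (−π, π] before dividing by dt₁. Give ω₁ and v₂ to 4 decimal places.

ω₁ = 2.3562, v₂ = 1.4142

heading to target = atan2(3.5−1.5, -3−-1) = 2.3562
Δθ = wrap(2.3562 − 0.0000) = 2.3562; ω₁ = Δθ/dt₁ = 2.3562
distance = √((-3−-1)² + (3.5−1.5)²) = 2.8284; v₂ = distance/dt₂ = 1.4142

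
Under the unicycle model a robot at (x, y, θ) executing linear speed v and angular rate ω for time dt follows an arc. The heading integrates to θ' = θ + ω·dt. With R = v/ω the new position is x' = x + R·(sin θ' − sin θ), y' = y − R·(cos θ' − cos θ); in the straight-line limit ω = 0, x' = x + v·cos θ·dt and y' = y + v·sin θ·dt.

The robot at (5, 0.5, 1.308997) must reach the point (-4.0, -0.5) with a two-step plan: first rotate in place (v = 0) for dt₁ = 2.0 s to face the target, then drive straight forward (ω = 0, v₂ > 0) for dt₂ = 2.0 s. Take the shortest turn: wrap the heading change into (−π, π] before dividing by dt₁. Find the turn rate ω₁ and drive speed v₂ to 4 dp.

heading to target = atan2(-0.5−0.5, -4−5) = -3.0309
Δθ = wrap(-3.0309 − 1.3090) = 1.9433; ω₁ = Δθ/dt₁ = 0.9716
distance = √((-4−5)² + (-0.5−0.5)²) = 9.0554; v₂ = distance/dt₂ = 4.5277

ω₁ = 0.9716, v₂ = 4.5277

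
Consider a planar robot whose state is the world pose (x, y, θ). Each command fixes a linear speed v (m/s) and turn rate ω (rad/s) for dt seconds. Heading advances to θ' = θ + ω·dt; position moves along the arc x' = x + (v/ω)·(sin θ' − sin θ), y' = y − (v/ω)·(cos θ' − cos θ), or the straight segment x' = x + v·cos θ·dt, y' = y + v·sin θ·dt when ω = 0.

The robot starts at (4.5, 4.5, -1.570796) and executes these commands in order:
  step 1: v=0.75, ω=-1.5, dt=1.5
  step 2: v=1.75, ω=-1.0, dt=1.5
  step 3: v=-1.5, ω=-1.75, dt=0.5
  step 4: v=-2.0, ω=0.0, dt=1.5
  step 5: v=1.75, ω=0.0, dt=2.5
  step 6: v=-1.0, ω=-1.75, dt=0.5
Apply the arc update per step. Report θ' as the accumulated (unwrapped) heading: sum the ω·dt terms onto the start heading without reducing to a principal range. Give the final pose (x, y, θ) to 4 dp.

(3.6356, 6.3950, -7.0708)

step 1: θ'=-3.8208 (R=-0.5000) → pose (3.6859, 4.1110, -3.8208)
step 2: θ'=-5.3208 (R=-1.7500) → pose (3.3492, 6.4728, -5.3208)
step 3: θ'=-6.1958 (R=0.8571) → pose (2.7207, 6.1089, -6.1958)
step 4: θ'=-6.1958 (straight) → pose (-0.2678, 5.8470, -6.1958)
step 5: θ'=-6.1958 (straight) → pose (4.0905, 6.2289, -6.1958)
step 6: θ'=-7.0708 (R=0.5714) → pose (3.6356, 6.3950, -7.0708)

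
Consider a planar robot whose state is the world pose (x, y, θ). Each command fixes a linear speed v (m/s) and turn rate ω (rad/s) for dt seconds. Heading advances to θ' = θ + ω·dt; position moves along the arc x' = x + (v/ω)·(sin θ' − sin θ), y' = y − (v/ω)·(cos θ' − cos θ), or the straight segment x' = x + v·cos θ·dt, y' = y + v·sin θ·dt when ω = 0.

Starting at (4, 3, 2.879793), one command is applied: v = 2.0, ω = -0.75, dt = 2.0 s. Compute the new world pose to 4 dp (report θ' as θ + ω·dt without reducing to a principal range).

θ' = 2.8798 + -0.75·2.0 = 1.3798
R = v/ω = 2.0/-0.75 = -2.6667
x' = 4 + -2.6667·(sin 1.3798 − sin 2.8798) = 2.0720
y' = 3 − -2.6667·(cos 1.3798 − cos 2.8798) = 6.0821

(2.0720, 6.0821, 1.3798)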